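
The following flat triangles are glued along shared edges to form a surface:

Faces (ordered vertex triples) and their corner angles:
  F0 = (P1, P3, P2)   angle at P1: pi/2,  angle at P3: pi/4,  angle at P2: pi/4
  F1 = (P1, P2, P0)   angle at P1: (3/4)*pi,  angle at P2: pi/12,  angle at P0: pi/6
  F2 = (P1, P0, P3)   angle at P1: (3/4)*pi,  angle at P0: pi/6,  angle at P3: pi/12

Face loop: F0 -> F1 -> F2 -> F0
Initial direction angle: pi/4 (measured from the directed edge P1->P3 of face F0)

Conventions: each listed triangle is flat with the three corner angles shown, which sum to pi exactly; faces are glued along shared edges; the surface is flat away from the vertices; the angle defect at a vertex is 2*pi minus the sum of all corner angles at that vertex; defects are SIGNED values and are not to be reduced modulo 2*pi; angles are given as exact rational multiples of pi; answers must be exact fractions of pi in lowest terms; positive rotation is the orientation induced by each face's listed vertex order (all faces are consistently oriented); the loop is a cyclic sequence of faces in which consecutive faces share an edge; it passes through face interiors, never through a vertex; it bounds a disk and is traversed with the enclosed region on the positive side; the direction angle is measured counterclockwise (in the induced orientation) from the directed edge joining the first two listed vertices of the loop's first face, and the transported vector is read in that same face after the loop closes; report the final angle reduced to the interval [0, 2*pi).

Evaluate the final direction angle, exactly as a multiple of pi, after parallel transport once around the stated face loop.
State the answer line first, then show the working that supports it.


Answer: final direction angle = pi/4

enclosed vertex P1: corner angles sum to 2*pi, defect = 2*pi - 2*pi = 0
by Gauss-Bonnet the loop rotates the vector by the enclosed defect sum (positive orientation, mod 2*pi)
final angle = pi/4 + 0 = pi/4 (mod 2*pi)


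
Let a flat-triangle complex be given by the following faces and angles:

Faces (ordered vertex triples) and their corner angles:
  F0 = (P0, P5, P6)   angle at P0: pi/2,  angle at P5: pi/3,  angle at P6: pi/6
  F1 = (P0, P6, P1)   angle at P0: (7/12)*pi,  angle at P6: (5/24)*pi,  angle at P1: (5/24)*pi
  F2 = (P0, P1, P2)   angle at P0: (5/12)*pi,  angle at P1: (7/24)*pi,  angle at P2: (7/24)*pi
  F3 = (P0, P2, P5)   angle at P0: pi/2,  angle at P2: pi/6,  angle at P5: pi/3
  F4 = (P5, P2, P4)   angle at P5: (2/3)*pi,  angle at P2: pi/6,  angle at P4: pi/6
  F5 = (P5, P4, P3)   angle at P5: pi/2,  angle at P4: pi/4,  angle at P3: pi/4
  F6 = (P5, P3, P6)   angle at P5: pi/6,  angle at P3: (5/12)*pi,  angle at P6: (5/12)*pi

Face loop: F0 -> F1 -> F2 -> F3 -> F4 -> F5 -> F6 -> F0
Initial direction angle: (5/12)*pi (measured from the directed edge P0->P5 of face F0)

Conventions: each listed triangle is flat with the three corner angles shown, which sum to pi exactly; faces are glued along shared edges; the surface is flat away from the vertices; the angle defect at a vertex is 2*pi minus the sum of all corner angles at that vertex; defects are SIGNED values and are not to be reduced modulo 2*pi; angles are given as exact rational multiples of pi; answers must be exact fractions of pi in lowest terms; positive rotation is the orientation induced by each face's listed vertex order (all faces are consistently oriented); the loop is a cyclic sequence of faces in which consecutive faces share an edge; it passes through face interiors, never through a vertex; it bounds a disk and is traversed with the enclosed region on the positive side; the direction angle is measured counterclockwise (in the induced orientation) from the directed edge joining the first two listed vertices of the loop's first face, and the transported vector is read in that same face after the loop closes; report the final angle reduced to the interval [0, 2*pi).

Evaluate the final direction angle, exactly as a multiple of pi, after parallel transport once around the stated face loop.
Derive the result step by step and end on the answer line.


enclosed vertex P0: corner angles sum to 2*pi, defect = 2*pi - 2*pi = 0
enclosed vertex P5: corner angles sum to 2*pi, defect = 2*pi - 2*pi = 0
the rotation equals the total enclosed defect, so the final angle is initial + defects (mod 2*pi)
final angle = (5/12)*pi + 0 = (5/12)*pi (mod 2*pi)

Answer: final direction angle = (5/12)*pi


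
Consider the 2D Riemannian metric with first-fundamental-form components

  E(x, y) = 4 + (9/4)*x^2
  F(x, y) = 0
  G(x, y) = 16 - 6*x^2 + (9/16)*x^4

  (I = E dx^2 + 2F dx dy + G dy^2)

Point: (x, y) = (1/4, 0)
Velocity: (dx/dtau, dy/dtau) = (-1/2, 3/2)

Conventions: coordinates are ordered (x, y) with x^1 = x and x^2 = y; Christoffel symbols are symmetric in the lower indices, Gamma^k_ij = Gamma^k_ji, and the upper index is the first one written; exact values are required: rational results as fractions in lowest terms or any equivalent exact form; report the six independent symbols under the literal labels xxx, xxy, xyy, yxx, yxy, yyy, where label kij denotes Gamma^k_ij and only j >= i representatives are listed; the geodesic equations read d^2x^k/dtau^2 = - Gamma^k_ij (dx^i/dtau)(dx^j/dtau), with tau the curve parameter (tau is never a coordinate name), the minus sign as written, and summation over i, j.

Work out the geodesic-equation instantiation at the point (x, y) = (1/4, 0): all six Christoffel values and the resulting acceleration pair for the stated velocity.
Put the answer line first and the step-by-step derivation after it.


Answer: Gamma_xxx = 36/265, Gamma_xxy = 0, Gamma_xyy = 759/2120, Gamma_yxx = 0, Gamma_yxy = -24/253, Gamma_yyy = 0; accelerations (d^2x/dtau^2, d^2y/dtau^2) = (-7119/8480, -36/253)

E = 265/64, F = 0, G = 64009/4096 at the point
E_x = 9/8, E_y = 0, F_x = 0, F_y = 0, G_x = -759/256, G_y = 0
EG - F^2 = 16962385/262144;  g^inv = (262144/16962385) * [[64009/4096, 0], [0, 265/64]]
first-kind symbols [ij,l] = (1/2)(d_i g_jl + d_j g_il - d_l g_ij): [xx,x] = E_x/2 = 9/16, [xx,y] = F_x - E_y/2 = 0, [xy,x] = E_y/2 = 0, [xy,y] = G_x/2 = -759/512, [yy,x] = F_y - G_x/2 = 759/512, [yy,y] = G_y/2 = 0
Gamma^x_ij = (G*[ij,x] - F*[ij,y])/(EG - F^2), Gamma^y_ij = (E*[ij,y] - F*[ij,x])/(EG - F^2)
Gamma_xxx = 36/265, Gamma_xxy = 0, Gamma_xyy = 759/2120, Gamma_yxx = 0, Gamma_yxy = -24/253, Gamma_yyy = 0
d^2x/dtau^2 = -(Gamma_xxx*(-1/2)^2 + 2*Gamma_xxy*(-1/2)*(3/2) + Gamma_xyy*(3/2)^2) = -7119/8480
d^2y/dtau^2 = -(Gamma_yxx*(-1/2)^2 + 2*Gamma_yxy*(-1/2)*(3/2) + Gamma_yyy*(3/2)^2) = -36/253


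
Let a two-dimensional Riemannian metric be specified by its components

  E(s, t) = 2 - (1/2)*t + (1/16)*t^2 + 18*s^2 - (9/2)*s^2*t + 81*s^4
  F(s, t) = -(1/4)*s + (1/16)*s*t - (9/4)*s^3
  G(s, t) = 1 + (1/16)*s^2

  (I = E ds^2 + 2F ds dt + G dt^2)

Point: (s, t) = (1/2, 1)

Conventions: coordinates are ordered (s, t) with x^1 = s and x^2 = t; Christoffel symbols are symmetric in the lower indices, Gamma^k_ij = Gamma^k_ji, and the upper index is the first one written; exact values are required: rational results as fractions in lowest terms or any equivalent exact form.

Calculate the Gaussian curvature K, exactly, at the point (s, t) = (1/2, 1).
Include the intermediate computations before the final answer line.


E = 10, F = -3/8, G = 65/64, EG - F^2 = 641/64 at the point
E_s = 54, E_t = -3/2, F_s = -15/8, F_t = 1/32, G_s = 1/16, G_t = 0
E_tt = 1/8, F_st = 1/16, G_ss = 1/8
K follows from Brioschi's formula, (det M1 - det M2)/(EG - F^2)^2.
M1 = [[-E_tt/2 + F_st - G_ss/2, E_s/2, F_s - E_t/2], [F_t - G_s/2, E, F], [G_t/2, F, G]] = [[-1/16, 27, -9/8], [0, 10, -3/8], [0, -3/8, 65/64]]; det M1 = -641/1024
M2 = [[0, E_t/2, G_s/2], [E_t/2, E, F], [G_s/2, F, G]] = [[0, -3/4, 1/32], [-3/4, 10, -3/8], [1/32, -3/8, 65/64]]; det M2 = -577/1024
det M1 - det M2 = -1/16; K = -1/16 / (641/64)^2 = -256/410881

Answer: K = -256/410881


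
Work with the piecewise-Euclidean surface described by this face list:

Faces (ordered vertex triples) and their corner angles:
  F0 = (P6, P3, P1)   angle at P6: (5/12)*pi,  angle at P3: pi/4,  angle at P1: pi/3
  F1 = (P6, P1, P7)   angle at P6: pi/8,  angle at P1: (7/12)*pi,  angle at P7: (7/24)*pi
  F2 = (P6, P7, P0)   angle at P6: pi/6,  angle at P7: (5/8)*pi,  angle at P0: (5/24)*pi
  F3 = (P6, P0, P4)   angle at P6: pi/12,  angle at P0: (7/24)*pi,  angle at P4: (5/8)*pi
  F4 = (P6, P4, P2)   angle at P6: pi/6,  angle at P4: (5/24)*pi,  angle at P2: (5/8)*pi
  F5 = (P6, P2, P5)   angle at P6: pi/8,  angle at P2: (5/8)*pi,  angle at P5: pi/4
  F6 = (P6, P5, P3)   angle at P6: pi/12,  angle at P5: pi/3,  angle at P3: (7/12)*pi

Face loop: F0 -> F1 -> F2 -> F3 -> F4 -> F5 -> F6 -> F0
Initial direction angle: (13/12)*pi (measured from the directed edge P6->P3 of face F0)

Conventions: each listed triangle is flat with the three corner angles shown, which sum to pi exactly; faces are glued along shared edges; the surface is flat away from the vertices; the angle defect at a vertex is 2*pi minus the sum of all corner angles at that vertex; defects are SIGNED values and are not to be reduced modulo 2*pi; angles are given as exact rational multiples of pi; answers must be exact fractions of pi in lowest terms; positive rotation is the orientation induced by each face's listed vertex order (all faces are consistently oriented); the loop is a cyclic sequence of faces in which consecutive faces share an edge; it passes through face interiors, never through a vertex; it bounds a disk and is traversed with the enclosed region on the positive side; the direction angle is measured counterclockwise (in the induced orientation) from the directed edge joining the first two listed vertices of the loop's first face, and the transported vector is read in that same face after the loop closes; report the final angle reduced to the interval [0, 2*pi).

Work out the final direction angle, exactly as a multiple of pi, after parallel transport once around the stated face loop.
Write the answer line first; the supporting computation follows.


Answer: final direction angle = (23/12)*pi

enclosed vertex P6: corner angles sum to (7/6)*pi, defect = 2*pi - (7/6)*pi = (5/6)*pi
by Gauss-Bonnet the loop rotates the vector by the enclosed defect sum (positive orientation, mod 2*pi)
final angle = (13/12)*pi + (5/6)*pi = (23/12)*pi (mod 2*pi)


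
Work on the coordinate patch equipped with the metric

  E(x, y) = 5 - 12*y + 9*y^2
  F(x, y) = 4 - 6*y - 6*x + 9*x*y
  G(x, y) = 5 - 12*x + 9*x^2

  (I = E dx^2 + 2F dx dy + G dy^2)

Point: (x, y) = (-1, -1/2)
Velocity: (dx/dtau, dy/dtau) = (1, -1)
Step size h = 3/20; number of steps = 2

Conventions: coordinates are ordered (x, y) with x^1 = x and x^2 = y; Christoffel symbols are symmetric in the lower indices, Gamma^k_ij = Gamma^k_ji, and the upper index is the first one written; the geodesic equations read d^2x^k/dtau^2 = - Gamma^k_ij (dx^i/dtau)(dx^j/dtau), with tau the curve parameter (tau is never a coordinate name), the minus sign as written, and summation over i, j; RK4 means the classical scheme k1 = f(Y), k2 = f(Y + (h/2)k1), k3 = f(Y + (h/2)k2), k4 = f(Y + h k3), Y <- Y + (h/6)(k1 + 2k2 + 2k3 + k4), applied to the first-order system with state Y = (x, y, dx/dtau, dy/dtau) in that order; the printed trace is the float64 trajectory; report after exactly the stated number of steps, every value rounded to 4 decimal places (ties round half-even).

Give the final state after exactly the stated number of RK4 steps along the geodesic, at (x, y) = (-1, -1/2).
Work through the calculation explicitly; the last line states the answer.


f(Y) = (dx/dtau, dy/dtau, -Gamma^x_ij Y'^i Y'^j, -Gamma^y_ij Y'^i Y'^j) with the Gammas evaluated at the stage position; h = 0.150000; intermediate values shown to 6 dp
step 0: x = -1.0000, y = -0.5000, dx/dtau = 1.0000, dy/dtau = -1.0000
step 1:
  k1: at (x, y) = (-1.000000, -0.500000), (dx/dtau, dy/dtau) = (1.000000, -1.000000); Gamma_xxx = 0.000000, Gamma_xxy = -0.274510, Gamma_xyy = 0.000000, Gamma_yxx = 0.000000, Gamma_yxy = -0.392157, Gamma_yyy = 0.000000; k1 = (1.000000, -1.000000, -0.549020, -0.784314)
  k2: at (x, y) = (-0.925000, -0.575000), (dx/dtau, dy/dtau) = (0.958824, -1.058824); Gamma_xxx = 0.000000, Gamma_xxy = -0.296606, Gamma_xyy = 0.000000, Gamma_yxx = 0.000000, Gamma_yxy = -0.380213, Gamma_yyy = 0.000000; k2 = (0.958824, -1.058824, -0.602244, -0.772003)
  k3: at (x, y) = (-0.928088, -0.579412), (dx/dtau, dy/dtau) = (0.954832, -1.057900); Gamma_xxx = 0.000000, Gamma_xxy = -0.296187, Gamma_xyy = 0.000000, Gamma_yxx = 0.000000, Gamma_yxy = -0.379066, Gamma_yyy = 0.000000; k3 = (0.954832, -1.057900, -0.598367, -0.765801)
  k4: at (x, y) = (-0.856775, -0.658685), (dx/dtau, dy/dtau) = (0.910245, -1.114870); Gamma_xxx = 0.000000, Gamma_xxy = -0.316423, Gamma_xyy = 0.000000, Gamma_yxx = 0.000000, Gamma_yxy = -0.363716, Gamma_yyy = 0.000000; k4 = (0.910245, -1.114870, -0.642215, -0.738202)
  Y <- Y + (h/6)(k1 + 2k2 + 2k3 + k4): x = -0.8566, y = -0.6587, dx/dtau = 0.9102, dy/dtau = -1.1150
step 2:
  k1: at (x, y) = (-0.856561, -0.658708), (dx/dtau, dy/dtau) = (0.910189, -1.114953); Gamma_xxx = 0.000000, Gamma_xxy = -0.316473, Gamma_xyy = 0.000000, Gamma_yxx = 0.000000, Gamma_yxy = -0.363717, Gamma_yyy = 0.000000; k1 = (0.910189, -1.114953, -0.642325, -0.738212)
  k2: at (x, y) = (-0.788297, -0.742329), (dx/dtau, dy/dtau) = (0.862014, -1.170319); Gamma_xxx = 0.000000, Gamma_xxy = -0.334416, Gamma_xyy = 0.000000, Gamma_yxx = 0.000000, Gamma_yxy = -0.345326, Gamma_yyy = 0.000000; k2 = (0.862014, -1.170319, -0.674739, -0.696752)
  k3: at (x, y) = (-0.791910, -0.746482), (dx/dtau, dy/dtau) = (0.859583, -1.167210); Gamma_xxx = 0.000000, Gamma_xxy = -0.333640, Gamma_xyy = 0.000000, Gamma_yxx = 0.000000, Gamma_yxy = -0.344366, Gamma_yyy = 0.000000; k3 = (0.859583, -1.167210, -0.669492, -0.691014)
  k4: at (x, y) = (-0.727624, -0.833789), (dx/dtau, dy/dtau) = (0.809765, -1.218605); Gamma_xxx = 0.000000, Gamma_xxy = -0.348415, Gamma_xyy = 0.000000, Gamma_yxx = 0.000000, Gamma_yxy = -0.323762, Gamma_yyy = 0.000000; k4 = (0.809765, -1.218605, -0.687620, -0.638967)
  Y <- Y + (h/6)(k1 + 2k2 + 2k3 + k4): x = -0.7275, y = -0.8339, dx/dtau = 0.8097, dy/dtau = -1.2188

Answer: x = -0.7275, y = -0.8339, dx/dtau = 0.8097, dy/dtau = -1.2188


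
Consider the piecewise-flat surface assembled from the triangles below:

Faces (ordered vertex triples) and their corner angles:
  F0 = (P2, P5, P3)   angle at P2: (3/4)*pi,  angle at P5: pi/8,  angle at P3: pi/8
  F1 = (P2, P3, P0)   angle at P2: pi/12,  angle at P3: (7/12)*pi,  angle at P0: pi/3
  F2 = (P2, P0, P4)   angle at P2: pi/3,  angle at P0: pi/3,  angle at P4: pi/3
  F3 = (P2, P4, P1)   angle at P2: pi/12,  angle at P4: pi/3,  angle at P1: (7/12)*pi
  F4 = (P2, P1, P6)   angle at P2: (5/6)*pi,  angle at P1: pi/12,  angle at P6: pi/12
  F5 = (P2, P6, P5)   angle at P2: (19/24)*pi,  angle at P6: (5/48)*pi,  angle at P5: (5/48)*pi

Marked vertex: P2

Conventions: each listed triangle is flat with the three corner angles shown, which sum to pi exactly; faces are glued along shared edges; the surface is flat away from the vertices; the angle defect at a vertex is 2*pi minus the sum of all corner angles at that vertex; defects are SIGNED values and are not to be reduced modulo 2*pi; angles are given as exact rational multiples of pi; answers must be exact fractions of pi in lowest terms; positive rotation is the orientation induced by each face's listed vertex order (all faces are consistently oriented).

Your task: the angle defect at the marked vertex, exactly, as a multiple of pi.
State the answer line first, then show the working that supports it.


Answer: defect(P2) = (-7/8)*pi

Sum of corner angles at P2: (23/8)*pi
defect = 2*pi - (23/8)*pi


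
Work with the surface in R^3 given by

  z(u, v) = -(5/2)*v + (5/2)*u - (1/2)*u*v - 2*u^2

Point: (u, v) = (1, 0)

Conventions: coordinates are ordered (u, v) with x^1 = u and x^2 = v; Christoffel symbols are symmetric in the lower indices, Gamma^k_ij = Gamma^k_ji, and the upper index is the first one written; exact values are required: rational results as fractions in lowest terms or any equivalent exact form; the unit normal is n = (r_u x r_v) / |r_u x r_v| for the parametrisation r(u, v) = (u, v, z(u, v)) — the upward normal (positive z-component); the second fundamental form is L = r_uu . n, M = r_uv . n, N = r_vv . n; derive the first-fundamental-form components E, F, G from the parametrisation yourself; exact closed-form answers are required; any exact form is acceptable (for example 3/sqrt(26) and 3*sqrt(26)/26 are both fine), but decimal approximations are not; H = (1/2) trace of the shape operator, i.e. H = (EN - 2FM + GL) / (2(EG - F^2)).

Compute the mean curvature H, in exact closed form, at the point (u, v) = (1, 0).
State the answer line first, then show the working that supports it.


Answer: H = -142/343

z_u = -3/2, z_v = -3, z_uu = -4, z_uv = -1/2, z_vv = 0
E = 13/4, F = 9/2, G = 10; answer radicand W^2 = 49/4
unnormalised second-form numerators: l = -4, m = -1/2, n = 0; L = l/sqrt(49/4), and similarly M = m/sqrt(W^2), N = n/sqrt(W^2)
H = (E*n - 2*F*m + G*l) / (2*(EG - F^2)*sqrt(W^2)); E*n - 2*F*m + G*l = -71/2, EG - F^2 = 49/4, so H = (-71/49)/sqrt(49/4)


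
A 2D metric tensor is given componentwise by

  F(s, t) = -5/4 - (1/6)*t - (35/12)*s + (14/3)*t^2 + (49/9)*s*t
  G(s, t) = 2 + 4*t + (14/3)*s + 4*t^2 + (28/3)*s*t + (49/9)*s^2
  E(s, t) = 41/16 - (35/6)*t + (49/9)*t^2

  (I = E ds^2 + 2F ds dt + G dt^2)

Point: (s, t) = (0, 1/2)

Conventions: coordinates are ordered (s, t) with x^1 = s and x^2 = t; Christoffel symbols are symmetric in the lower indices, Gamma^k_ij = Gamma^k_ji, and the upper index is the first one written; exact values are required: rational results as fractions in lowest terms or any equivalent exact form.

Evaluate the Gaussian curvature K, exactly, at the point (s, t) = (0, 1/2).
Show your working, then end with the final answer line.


E = 145/144, F = -1/6, G = 5, EG - F^2 = 721/144 at the point
E_s = 0, E_t = -7/18, F_s = -7/36, F_t = 9/2, G_s = 28/3, G_t = 8
E_tt = 98/9, F_st = 49/9, G_ss = 98/9
Using the Brioschi determinant formula for K from the metric derivatives:
M1 = [[-E_tt/2 + F_st - G_ss/2, E_s/2, F_s - E_t/2], [F_t - G_s/2, E, F], [G_t/2, F, G]] = [[-49/9, 0, 0], [-1/6, 145/144, -1/6], [4, -1/6, 5]]; det M1 = -35329/1296
M2 = [[0, E_t/2, G_s/2], [E_t/2, E, F], [G_s/2, F, G]] = [[0, -7/36, 14/3], [-7/36, 145/144, -1/6], [14/3, -1/6, 5]]; det M2 = -28273/1296
det M1 - det M2 = -49/9; K = -49/9 / (721/144)^2 = -2304/10609

Answer: K = -2304/10609


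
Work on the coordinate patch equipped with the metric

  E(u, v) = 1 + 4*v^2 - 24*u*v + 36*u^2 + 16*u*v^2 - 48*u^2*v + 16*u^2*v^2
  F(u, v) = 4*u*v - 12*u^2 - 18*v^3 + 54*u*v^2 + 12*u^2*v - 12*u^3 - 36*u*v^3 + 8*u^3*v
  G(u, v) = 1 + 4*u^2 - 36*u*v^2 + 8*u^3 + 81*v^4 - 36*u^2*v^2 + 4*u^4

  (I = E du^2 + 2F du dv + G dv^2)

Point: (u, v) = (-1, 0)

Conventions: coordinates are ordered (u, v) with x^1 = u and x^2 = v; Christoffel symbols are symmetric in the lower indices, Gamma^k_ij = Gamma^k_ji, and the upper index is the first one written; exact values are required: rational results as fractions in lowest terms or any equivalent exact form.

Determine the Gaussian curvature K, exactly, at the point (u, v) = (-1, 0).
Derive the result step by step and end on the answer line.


E = 37, F = 0, G = 1, EG - F^2 = 37 at the point
E_u = -72, E_v = -24, F_u = -12, F_v = 0, G_u = 0, G_v = 0
E_vv = 8, F_uv = 4, G_uu = 8
The intrinsic route: Brioschi's K = (det M1 - det M2)/(EG - F^2)^2.
M1 = [[-E_vv/2 + F_uv - G_uu/2, E_u/2, F_u - E_v/2], [F_v - G_u/2, E, F], [G_v/2, F, G]] = [[-4, -36, 0], [0, 37, 0], [0, 0, 1]]; det M1 = -148
M2 = [[0, E_v/2, G_u/2], [E_v/2, E, F], [G_u/2, F, G]] = [[0, -12, 0], [-12, 37, 0], [0, 0, 1]]; det M2 = -144
det M1 - det M2 = -4; K = -4 / (37)^2 = -4/1369

Answer: K = -4/1369


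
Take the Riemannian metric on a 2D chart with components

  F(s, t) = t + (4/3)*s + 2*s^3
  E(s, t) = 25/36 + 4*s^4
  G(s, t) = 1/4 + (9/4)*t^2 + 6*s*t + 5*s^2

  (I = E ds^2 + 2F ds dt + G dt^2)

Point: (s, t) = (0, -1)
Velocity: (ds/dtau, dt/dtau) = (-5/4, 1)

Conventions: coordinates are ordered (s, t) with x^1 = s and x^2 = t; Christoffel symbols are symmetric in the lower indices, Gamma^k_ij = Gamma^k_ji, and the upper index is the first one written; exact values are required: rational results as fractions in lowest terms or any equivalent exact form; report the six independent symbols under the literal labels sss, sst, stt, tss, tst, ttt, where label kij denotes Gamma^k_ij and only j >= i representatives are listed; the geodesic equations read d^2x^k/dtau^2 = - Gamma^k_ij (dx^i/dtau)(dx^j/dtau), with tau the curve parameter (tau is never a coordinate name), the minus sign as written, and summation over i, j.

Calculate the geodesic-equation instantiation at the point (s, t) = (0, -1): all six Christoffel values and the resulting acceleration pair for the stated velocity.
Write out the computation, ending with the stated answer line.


E = 25/36, F = -1, G = 5/2 at the point
E_s = 0, E_t = 0, F_s = 4/3, F_t = 1, G_s = -6, G_t = -9/2
EG - F^2 = 53/72;  g^inv = (72/53) * [[5/2, 1], [1, 25/36]]
first-kind symbols [ij,l] = (1/2)(d_i g_jl + d_j g_il - d_l g_ij): [ss,s] = E_s/2 = 0, [ss,t] = F_s - E_t/2 = 4/3, [st,s] = E_t/2 = 0, [st,t] = G_s/2 = -3, [tt,s] = F_t - G_s/2 = 4, [tt,t] = G_t/2 = -9/4
Gamma^s_ij = (G*[ij,s] - F*[ij,t])/(EG - F^2), Gamma^t_ij = (E*[ij,t] - F*[ij,s])/(EG - F^2)
Gamma_sss = 96/53, Gamma_sst = -216/53, Gamma_stt = 558/53, Gamma_tss = 200/159, Gamma_tst = -150/53, Gamma_ttt = 351/106
d^2s/dtau^2 = -(Gamma_sss*(-5/4)^2 + 2*Gamma_sst*(-5/4)*(1) + Gamma_stt*(1)^2) = -1248/53
d^2t/dtau^2 = -(Gamma_tss*(-5/4)^2 + 2*Gamma_tst*(-5/4)*(1) + Gamma_ttt*(1)^2) = -1964/159

Answer: Gamma_sss = 96/53, Gamma_sst = -216/53, Gamma_stt = 558/53, Gamma_tss = 200/159, Gamma_tst = -150/53, Gamma_ttt = 351/106; accelerations (d^2s/dtau^2, d^2t/dtau^2) = (-1248/53, -1964/159)


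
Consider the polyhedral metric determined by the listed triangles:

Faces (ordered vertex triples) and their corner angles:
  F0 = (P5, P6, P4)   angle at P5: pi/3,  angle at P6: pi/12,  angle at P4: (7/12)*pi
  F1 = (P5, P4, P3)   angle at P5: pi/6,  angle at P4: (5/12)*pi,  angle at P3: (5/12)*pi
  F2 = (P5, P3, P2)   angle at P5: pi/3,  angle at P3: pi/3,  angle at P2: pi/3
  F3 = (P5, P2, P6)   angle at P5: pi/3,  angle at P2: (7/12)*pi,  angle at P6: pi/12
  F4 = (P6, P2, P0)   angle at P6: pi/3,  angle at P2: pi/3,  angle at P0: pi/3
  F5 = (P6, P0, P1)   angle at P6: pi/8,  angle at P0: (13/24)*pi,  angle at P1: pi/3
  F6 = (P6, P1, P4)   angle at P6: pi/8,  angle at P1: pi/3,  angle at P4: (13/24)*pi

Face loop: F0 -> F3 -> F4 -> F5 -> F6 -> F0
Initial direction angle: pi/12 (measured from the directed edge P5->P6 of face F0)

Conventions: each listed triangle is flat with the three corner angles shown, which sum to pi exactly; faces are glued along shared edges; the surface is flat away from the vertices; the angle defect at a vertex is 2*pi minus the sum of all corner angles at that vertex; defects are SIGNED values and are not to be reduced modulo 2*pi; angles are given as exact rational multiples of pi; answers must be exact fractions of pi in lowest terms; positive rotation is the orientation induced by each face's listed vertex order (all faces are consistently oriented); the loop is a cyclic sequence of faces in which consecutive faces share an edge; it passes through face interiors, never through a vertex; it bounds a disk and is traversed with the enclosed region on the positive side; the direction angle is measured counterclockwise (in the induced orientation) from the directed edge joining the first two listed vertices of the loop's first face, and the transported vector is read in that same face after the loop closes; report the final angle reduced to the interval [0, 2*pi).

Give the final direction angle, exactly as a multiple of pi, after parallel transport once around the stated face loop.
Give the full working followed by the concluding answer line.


enclosed vertex P6: corner angles sum to (3/4)*pi, defect = 2*pi - (3/4)*pi = (5/4)*pi
transport around the loop rotates by the sum of enclosed defects; add to the initial angle mod 2*pi
final angle = pi/12 + (5/4)*pi = (4/3)*pi (mod 2*pi)

Answer: final direction angle = (4/3)*pi


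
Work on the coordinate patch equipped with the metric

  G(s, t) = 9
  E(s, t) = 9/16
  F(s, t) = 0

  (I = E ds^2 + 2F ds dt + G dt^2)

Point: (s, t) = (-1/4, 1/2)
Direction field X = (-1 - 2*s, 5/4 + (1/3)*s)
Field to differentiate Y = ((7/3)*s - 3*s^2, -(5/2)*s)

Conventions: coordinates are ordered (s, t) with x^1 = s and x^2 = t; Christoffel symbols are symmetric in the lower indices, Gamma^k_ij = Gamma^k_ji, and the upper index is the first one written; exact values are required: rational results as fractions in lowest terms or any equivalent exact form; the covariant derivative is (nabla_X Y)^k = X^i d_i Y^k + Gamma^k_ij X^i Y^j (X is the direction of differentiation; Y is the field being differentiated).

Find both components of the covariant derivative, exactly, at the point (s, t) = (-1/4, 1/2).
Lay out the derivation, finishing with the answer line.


E = 9/16, F = 0, G = 9 at the point
E_s = 0, E_t = 0, F_s = 0, F_t = 0, G_s = 0, G_t = 0
EG - F^2 = 81/16;  g^inv = (16/81) * [[9, 0], [0, 9/16]]
first-kind symbols [ij,l] = (1/2)(d_i g_jl + d_j g_il - d_l g_ij): [ss,s] = E_s/2 = 0, [ss,t] = F_s - E_t/2 = 0, [st,s] = E_t/2 = 0, [st,t] = G_s/2 = 0, [tt,s] = F_t - G_s/2 = 0, [tt,t] = G_t/2 = 0
Gamma^s_ij = (G*[ij,s] - F*[ij,t])/(EG - F^2), Gamma^t_ij = (E*[ij,t] - F*[ij,s])/(EG - F^2)
Gamma_sss = 0, Gamma_sst = 0, Gamma_stt = 0, Gamma_tss = 0, Gamma_tst = 0, Gamma_ttt = 0
X = (-1/2, 7/6), Y = (-37/48, 5/8) at the point

Answer: (nabla_X Y)^s = -23/12, (nabla_X Y)^t = 5/4


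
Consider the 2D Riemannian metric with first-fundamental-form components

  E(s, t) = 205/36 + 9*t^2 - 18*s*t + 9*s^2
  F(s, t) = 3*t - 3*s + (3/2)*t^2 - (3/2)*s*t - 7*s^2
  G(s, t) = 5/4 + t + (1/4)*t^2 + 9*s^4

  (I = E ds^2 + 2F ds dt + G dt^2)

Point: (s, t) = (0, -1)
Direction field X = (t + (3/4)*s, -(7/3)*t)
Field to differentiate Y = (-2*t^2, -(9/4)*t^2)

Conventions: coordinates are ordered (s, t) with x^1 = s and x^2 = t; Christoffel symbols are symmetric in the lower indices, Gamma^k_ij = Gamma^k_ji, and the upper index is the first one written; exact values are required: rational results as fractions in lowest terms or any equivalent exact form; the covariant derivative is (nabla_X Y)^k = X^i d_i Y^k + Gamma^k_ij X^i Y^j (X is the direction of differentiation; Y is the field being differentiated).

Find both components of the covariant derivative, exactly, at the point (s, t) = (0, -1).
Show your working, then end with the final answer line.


E = 529/36, F = -3/2, G = 1/2 at the point
E_s = 18, E_t = -18, F_s = -3/2, F_t = 0, G_s = 0, G_t = 1/2
EG - F^2 = 367/72;  g^inv = (72/367) * [[1/2, 3/2], [3/2, 529/36]]
first-kind symbols [ij,l] = (1/2)(d_i g_jl + d_j g_il - d_l g_ij): [ss,s] = E_s/2 = 9, [ss,t] = F_s - E_t/2 = 15/2, [st,s] = E_t/2 = -9, [st,t] = G_s/2 = 0, [tt,s] = F_t - G_s/2 = 0, [tt,t] = G_t/2 = 1/4
Gamma^s_ij = (G*[ij,s] - F*[ij,t])/(EG - F^2), Gamma^t_ij = (E*[ij,t] - F*[ij,s])/(EG - F^2)
Gamma_sss = 1134/367, Gamma_sst = -324/367, Gamma_stt = 27/367, Gamma_tss = 8907/367, Gamma_tst = -972/367, Gamma_ttt = 529/734
X = (-1, 7/3), Y = (-2, -9/4) at the point

Answer: (nabla_X Y)^s = 76015/4404, (nabla_X Y)^t = 181023/2936


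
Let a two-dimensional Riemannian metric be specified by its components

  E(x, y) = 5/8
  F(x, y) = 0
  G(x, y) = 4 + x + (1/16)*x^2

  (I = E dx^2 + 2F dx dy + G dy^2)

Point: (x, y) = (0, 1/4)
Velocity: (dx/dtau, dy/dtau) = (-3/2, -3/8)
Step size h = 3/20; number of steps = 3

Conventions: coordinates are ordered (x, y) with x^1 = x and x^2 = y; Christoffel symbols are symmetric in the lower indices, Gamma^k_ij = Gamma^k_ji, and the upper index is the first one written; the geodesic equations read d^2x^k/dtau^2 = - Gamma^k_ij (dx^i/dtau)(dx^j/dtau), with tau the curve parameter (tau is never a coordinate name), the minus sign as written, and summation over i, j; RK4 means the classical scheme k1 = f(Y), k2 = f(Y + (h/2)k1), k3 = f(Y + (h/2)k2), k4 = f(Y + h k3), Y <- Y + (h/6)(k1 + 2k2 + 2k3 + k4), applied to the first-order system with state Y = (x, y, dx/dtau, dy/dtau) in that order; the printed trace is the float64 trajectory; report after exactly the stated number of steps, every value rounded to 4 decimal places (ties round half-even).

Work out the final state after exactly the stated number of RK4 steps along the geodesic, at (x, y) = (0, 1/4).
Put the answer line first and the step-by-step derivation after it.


Answer: x = -0.6626, y = 0.0659, dx/dtau = -1.4423, dy/dtau = -0.4458

f(Y) = (dx/dtau, dy/dtau, -Gamma^x_ij Y'^i Y'^j, -Gamma^y_ij Y'^i Y'^j) with the Gammas evaluated at the stage position; h = 0.150000; intermediate values shown to 6 dp
step 0: x = 0.0000, y = 0.2500, dx/dtau = -1.5000, dy/dtau = -0.3750
step 1:
  k1: at (x, y) = (0.000000, 0.250000), (dx/dtau, dy/dtau) = (-1.500000, -0.375000); Gamma_xxx = 0.000000, Gamma_xxy = 0.000000, Gamma_xyy = -0.800000, Gamma_yxx = 0.000000, Gamma_yxy = 0.125000, Gamma_yyy = 0.000000; k1 = (-1.500000, -0.375000, 0.112500, -0.140625)
  k2: at (x, y) = (-0.112500, 0.221875), (dx/dtau, dy/dtau) = (-1.491562, -0.385547); Gamma_xxx = 0.000000, Gamma_xxy = 0.000000, Gamma_xyy = -0.788750, Gamma_yxx = 0.000000, Gamma_yxy = 0.126783, Gamma_yyy = 0.000000; k2 = (-1.491562, -0.385547, 0.117245, -0.145817)
  k3: at (x, y) = (-0.111867, 0.221084), (dx/dtau, dy/dtau) = (-1.491207, -0.385936); Gamma_xxx = 0.000000, Gamma_xxy = 0.000000, Gamma_xyy = -0.788813, Gamma_yxx = 0.000000, Gamma_yxy = 0.126773, Gamma_yyy = 0.000000; k3 = (-1.491207, -0.385936, 0.117491, -0.145918)
  k4: at (x, y) = (-0.223681, 0.192110), (dx/dtau, dy/dtau) = (-1.482376, -0.396888); Gamma_xxx = 0.000000, Gamma_xxy = 0.000000, Gamma_xyy = -0.777632, Gamma_yxx = 0.000000, Gamma_yxy = 0.128596, Gamma_yyy = 0.000000; k4 = (-1.482376, -0.396888, 0.122492, -0.151315)
  Y <- Y + (h/6)(k1 + 2k2 + 2k3 + k4): x = -0.2237, y = 0.1921, dx/dtau = -1.4824, dy/dtau = -0.3969
step 2:
  k1: at (x, y) = (-0.223698, 0.192129), (dx/dtau, dy/dtau) = (-1.482388, -0.396885); Gamma_xxx = 0.000000, Gamma_xxy = 0.000000, Gamma_xyy = -0.777630, Gamma_yxx = 0.000000, Gamma_yxy = 0.128596, Gamma_yyy = 0.000000; k1 = (-1.482388, -0.396885, 0.122491, -0.151316)
  k2: at (x, y) = (-0.334877, 0.162362), (dx/dtau, dy/dtau) = (-1.473202, -0.408234); Gamma_xxx = 0.000000, Gamma_xxy = 0.000000, Gamma_xyy = -0.766512, Gamma_yxx = 0.000000, Gamma_yxy = 0.130461, Gamma_yyy = 0.000000; k2 = (-1.473202, -0.408234, 0.127743, -0.156921)
  k3: at (x, y) = (-0.334188, 0.161511), (dx/dtau, dy/dtau) = (-1.472808, -0.408654); Gamma_xxx = 0.000000, Gamma_xxy = 0.000000, Gamma_xyy = -0.766581, Gamma_yxx = 0.000000, Gamma_yxy = 0.130449, Gamma_yyy = 0.000000; k3 = (-1.472808, -0.408654, 0.128018, -0.157027)
  k4: at (x, y) = (-0.444619, 0.130830), (dx/dtau, dy/dtau) = (-1.463186, -0.420439); Gamma_xxx = 0.000000, Gamma_xxy = 0.000000, Gamma_xyy = -0.755538, Gamma_yxx = 0.000000, Gamma_yxy = 0.132356, Gamma_yyy = 0.000000; k4 = (-1.463186, -0.420439, 0.133556, -0.162846)
  Y <- Y + (h/6)(k1 + 2k2 + 2k3 + k4): x = -0.4446, y = 0.1309, dx/dtau = -1.4632, dy/dtau = -0.4204
step 3:
  k1: at (x, y) = (-0.444638, 0.130851), (dx/dtau, dy/dtau) = (-1.463199, -0.420437); Gamma_xxx = 0.000000, Gamma_xxy = 0.000000, Gamma_xyy = -0.755536, Gamma_yxx = 0.000000, Gamma_yxy = 0.132356, Gamma_yyy = 0.000000; k1 = (-1.463199, -0.420437, 0.133554, -0.162847)
  k2: at (x, y) = (-0.554378, 0.099318), (dx/dtau, dy/dtau) = (-1.453183, -0.432650); Gamma_xxx = 0.000000, Gamma_xxy = 0.000000, Gamma_xyy = -0.744562, Gamma_yxx = 0.000000, Gamma_yxy = 0.134307, Gamma_yyy = 0.000000; k2 = (-1.453183, -0.432650, 0.139372, -0.168883)
  k3: at (x, y) = (-0.553626, 0.098402), (dx/dtau, dy/dtau) = (-1.452746, -0.433103); Gamma_xxx = 0.000000, Gamma_xxy = 0.000000, Gamma_xyy = -0.744637, Gamma_yxx = 0.000000, Gamma_yxy = 0.134294, Gamma_yyy = 0.000000; k3 = (-1.452746, -0.433103, 0.139678, -0.168992)
  k4: at (x, y) = (-0.662550, 0.065886), (dx/dtau, dy/dtau) = (-1.442248, -0.445786); Gamma_xxx = 0.000000, Gamma_xxy = 0.000000, Gamma_xyy = -0.733745, Gamma_yxx = 0.000000, Gamma_yxy = 0.136287, Gamma_yyy = 0.000000; k4 = (-1.442248, -0.445786, 0.145813, -0.175247)
  Y <- Y + (h/6)(k1 + 2k2 + 2k3 + k4): x = -0.6626, y = 0.0659, dx/dtau = -1.4423, dy/dtau = -0.4458


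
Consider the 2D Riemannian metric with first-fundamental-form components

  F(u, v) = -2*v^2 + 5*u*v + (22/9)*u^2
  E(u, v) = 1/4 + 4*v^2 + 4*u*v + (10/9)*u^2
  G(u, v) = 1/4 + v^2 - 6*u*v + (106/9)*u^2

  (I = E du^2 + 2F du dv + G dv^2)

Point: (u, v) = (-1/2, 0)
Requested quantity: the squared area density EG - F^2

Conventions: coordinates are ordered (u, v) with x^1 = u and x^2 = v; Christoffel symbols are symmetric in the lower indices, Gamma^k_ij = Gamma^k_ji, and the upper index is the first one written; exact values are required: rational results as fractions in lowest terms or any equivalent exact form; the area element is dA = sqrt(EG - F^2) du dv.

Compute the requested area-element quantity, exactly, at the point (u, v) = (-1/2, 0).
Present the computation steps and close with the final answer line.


E = 19/36, F = 11/18, G = 115/36; EG - F^2 = 21/16

Answer: EG - F^2 = 21/16


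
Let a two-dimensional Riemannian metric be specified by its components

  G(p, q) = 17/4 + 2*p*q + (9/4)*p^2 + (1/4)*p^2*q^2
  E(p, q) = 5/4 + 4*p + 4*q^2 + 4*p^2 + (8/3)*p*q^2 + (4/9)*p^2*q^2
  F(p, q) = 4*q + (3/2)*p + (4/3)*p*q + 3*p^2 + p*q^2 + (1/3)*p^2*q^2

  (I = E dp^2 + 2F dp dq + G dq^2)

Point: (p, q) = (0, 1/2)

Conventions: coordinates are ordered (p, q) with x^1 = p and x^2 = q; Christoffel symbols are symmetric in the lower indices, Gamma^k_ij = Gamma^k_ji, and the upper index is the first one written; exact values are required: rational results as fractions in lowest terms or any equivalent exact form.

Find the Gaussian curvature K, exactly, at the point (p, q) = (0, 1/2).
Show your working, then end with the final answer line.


E = 9/4, F = 2, G = 17/4, EG - F^2 = 89/16 at the point
E_p = 14/3, E_q = 4, F_p = 29/12, F_q = 4, G_p = 1, G_q = 0
E_qq = 8, F_pq = 7/3, G_pp = 37/8
Compute both Brioschi determinants and normalise by (EG - F^2)^2.
M1 = [[-E_qq/2 + F_pq - G_pp/2, E_p/2, F_p - E_q/2], [F_q - G_p/2, E, F], [G_q/2, F, G]] = [[-191/48, 7/3, 5/12], [7/2, 9/4, 2], [0, 2, 17/4]]; det M1 = -13805/256
M2 = [[0, E_q/2, G_p/2], [E_q/2, E, F], [G_p/2, F, G]] = [[0, 2, 1/2], [2, 9/4, 2], [1/2, 2, 17/4]]; det M2 = -217/16
det M1 - det M2 = -10333/256; K = -10333/256 / (89/16)^2 = -10333/7921

Answer: K = -10333/7921


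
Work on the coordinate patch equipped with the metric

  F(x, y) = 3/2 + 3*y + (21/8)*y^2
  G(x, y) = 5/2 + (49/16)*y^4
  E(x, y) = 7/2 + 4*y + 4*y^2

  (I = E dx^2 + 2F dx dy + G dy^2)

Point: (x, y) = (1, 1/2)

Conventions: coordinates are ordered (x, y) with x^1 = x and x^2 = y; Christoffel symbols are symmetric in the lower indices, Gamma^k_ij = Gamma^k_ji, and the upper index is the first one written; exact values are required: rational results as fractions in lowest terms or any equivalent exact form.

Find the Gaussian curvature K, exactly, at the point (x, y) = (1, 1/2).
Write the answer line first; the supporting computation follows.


Answer: K = -577536/274625

E = 13/2, F = 117/32, G = 689/256, EG - F^2 = 4225/1024 at the point
E_x = 0, E_y = 8, F_x = 0, F_y = 45/8, G_x = 0, G_y = 49/32
E_yy = 8, F_xy = 0, G_xx = 0
Compute both Brioschi determinants and normalise by (EG - F^2)^2.
M1 = [[-E_yy/2 + F_xy - G_xx/2, E_x/2, F_x - E_y/2], [F_y - G_x/2, E, F], [G_y/2, F, G]] = [[-4, 0, -4], [45/8, 13/2, 117/32], [49/64, 117/32, 689/256]]; det M1 = -20189/256
M2 = [[0, E_y/2, G_x/2], [E_y/2, E, F], [G_x/2, F, G]] = [[0, 4, 0], [4, 13/2, 117/32], [0, 117/32, 689/256]]; det M2 = -689/16
det M1 - det M2 = -9165/256; K = -9165/256 / (4225/1024)^2 = -577536/274625


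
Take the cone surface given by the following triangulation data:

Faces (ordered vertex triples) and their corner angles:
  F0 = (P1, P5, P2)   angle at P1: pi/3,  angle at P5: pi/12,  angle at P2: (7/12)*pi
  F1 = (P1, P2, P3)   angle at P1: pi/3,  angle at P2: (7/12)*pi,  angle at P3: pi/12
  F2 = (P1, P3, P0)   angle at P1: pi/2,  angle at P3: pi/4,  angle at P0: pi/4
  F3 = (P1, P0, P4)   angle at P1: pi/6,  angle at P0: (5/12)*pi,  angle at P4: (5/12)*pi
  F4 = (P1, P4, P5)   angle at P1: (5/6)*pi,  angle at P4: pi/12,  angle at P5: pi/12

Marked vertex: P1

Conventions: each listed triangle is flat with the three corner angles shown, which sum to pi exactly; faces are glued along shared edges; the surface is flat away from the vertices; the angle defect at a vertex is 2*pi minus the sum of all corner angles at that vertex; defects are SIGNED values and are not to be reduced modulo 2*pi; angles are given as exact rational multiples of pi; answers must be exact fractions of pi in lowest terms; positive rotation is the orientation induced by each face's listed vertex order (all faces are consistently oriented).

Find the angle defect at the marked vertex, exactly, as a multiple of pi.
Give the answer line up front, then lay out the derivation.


Answer: defect(P1) = -pi/6

Sum of corner angles at P1: (13/6)*pi
defect = 2*pi - (13/6)*pi


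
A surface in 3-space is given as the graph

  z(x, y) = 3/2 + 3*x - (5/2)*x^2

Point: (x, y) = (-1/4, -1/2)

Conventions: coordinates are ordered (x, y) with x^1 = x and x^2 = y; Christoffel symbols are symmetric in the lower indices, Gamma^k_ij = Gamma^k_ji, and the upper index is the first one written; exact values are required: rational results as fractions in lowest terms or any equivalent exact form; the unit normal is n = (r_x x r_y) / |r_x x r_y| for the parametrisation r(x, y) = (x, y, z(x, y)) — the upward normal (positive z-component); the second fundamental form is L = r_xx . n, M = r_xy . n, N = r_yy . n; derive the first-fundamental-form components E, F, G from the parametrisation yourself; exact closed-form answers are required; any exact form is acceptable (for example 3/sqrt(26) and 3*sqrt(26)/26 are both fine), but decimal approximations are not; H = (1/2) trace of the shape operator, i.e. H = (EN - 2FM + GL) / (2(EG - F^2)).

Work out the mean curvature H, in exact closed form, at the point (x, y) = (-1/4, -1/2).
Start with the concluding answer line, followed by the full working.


Answer: H = -32*sqrt(305)/18605

z_x = 17/4, z_y = 0, z_xx = -5, z_xy = 0, z_yy = 0
E = 305/16, F = 0, G = 1; answer radicand W^2 = 305/16
unnormalised second-form numerators: l = -5, m = 0, n = 0; L = l/sqrt(305/16), and similarly M = m/sqrt(W^2), N = n/sqrt(W^2)
H = (E*n - 2*F*m + G*l) / (2*(EG - F^2)*sqrt(W^2)); E*n - 2*F*m + G*l = -5, EG - F^2 = 305/16, so H = (-8/61)/sqrt(305/16)


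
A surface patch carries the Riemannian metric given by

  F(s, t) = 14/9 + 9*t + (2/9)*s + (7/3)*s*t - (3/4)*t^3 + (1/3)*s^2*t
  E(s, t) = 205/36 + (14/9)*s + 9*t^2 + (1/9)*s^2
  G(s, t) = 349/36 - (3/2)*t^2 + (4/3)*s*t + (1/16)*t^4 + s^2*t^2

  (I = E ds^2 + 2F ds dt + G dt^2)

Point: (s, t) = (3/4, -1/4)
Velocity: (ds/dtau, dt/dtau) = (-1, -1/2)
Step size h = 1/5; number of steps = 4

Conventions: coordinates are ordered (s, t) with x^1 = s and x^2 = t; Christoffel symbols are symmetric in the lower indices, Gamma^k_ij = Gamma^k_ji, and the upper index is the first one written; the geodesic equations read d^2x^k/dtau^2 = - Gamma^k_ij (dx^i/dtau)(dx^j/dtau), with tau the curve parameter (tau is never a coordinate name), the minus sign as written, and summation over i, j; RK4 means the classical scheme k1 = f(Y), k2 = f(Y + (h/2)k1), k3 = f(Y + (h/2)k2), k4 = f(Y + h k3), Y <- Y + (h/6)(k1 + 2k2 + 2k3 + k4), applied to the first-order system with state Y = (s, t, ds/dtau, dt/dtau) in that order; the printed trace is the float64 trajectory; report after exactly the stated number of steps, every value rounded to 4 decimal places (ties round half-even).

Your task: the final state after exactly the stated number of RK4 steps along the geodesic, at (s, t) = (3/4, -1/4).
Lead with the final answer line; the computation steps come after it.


Answer: s = -0.0777, t = -0.7579, ds/dtau = -1.0051, dt/dtau = -0.8025

f(Y) = (ds/dtau, dt/dtau, -Gamma^s_ij Y'^i Y'^j, -Gamma^t_ij Y'^i Y'^j) with the Gammas evaluated at the stage position; h = 0.200000; intermediate values shown to 6 dp
step 0: s = 0.7500, t = -0.2500, ds/dtau = -1.0000, dt/dtau = -0.5000
step 1:
  k1: at (s, t) = (0.750000, -0.250000), (ds/dtau, dt/dtau) = (-1.000000, -0.500000); Gamma_sss = 0.142167, Gamma_sst = -0.306630, Gamma_stt = 1.489907, Gamma_tss = 0.203079, Gamma_tst = -0.045445, Gamma_ttt = 0.236837; k1 = (-1.000000, -0.500000, -0.208014, -0.216843)
  k2: at (s, t) = (0.650000, -0.300000), (ds/dtau, dt/dtau) = (-1.020801, -0.521684); Gamma_sss = 0.161134, Gamma_sst = -0.371459, Gamma_stt = 1.462111, Gamma_tss = 0.249542, Gamma_tst = -0.073907, Gamma_ttt = 0.311925; k2 = (-1.020801, -0.521684, -0.170196, -0.266207)
  k3: at (s, t) = (0.647920, -0.302168), (ds/dtau, dt/dtau) = (-1.017020, -0.526621); Gamma_sss = 0.162045, Gamma_sst = -0.374117, Gamma_stt = 1.461044, Gamma_tss = 0.251622, Gamma_tst = -0.075291, Gamma_ttt = 0.315375; k3 = (-1.017020, -0.526621, -0.172057, -0.267074)
  k4: at (s, t) = (0.546596, -0.355324), (ds/dtau, dt/dtau) = (-1.034411, -0.553415); Gamma_sss = 0.186781, Gamma_sst = -0.443344, Gamma_stt = 1.429438, Gamma_tss = 0.304865, Gamma_tst = -0.112424, Gamma_ttt = 0.388798; k4 = (-1.034411, -0.553415, -0.130056, -0.316568)
  Y <- Y + (h/6)(k1 + 2k2 + 2k3 + k4): s = 0.5463, t = -0.3550, ds/dtau = -1.0341, dt/dtau = -0.5533
step 2:
  k1: at (s, t) = (0.546332, -0.355001), (ds/dtau, dt/dtau) = (-1.034086, -0.553332); Gamma_sss = 0.186615, Gamma_sst = -0.442996, Gamma_stt = 1.429547, Gamma_tss = 0.304528, Gamma_tst = -0.112172, Gamma_ttt = 0.388216; k1 = (-1.034086, -0.553332, -0.130289, -0.316137)
  k2: at (s, t) = (0.442923, -0.410334), (ds/dtau, dt/dtau) = (-1.047115, -0.584946); Gamma_sss = 0.216567, Gamma_sst = -0.514719, Gamma_stt = 1.392900, Gamma_tss = 0.364360, Gamma_tst = -0.157447, Gamma_ttt = 0.456739; k2 = (-1.047115, -0.584946, -0.083516, -0.362907)
  k3: at (s, t) = (0.441620, -0.413495), (ds/dtau, dt/dtau) = (-1.042437, -0.589623); Gamma_sss = 0.218446, Gamma_sst = -0.518391, Gamma_stt = 1.391293, Gamma_tss = 0.367963, Gamma_tst = -0.160287, Gamma_ttt = 0.461390; k3 = (-1.042437, -0.589623, -0.083818, -0.363223)
  k4: at (s, t) = (0.337844, -0.472925), (ds/dtau, dt/dtau) = (-1.050849, -0.625977); Gamma_sss = 0.254845, Gamma_sst = -0.593143, Gamma_stt = 1.347045, Gamma_tss = 0.437847, Gamma_tst = -0.216019, Gamma_ttt = 0.525791; k4 = (-1.050849, -0.625977, -0.028909, -0.405340)
  Y <- Y + (h/6)(k1 + 2k2 + 2k3 + k4): s = 0.3375, t = -0.4726, ds/dtau = -1.0505, dt/dtau = -0.6258
step 3:
  k1: at (s, t) = (0.337530, -0.472616), (ds/dtau, dt/dtau) = (-1.050548, -0.625790); Gamma_sss = 0.254627, Gamma_sst = -0.592831, Gamma_stt = 1.347144, Gamma_tss = 0.437449, Gamma_tst = -0.215692, Gamma_ttt = 0.525258; k1 = (-1.050548, -0.625790, -0.029097, -0.404887)
  k2: at (s, t) = (0.232475, -0.535195), (ds/dtau, dt/dtau) = (-1.053458, -0.666279); Gamma_sss = 0.296015, Gamma_sst = -0.667635, Gamma_stt = 1.293955, Gamma_tss = 0.516702, Gamma_tst = -0.280334, Gamma_ttt = 0.581396; k2 = (-1.053458, -0.666279, 0.034289, -0.437989)
  k3: at (s, t) = (0.232184, -0.539244), (ds/dtau, dt/dtau) = (-1.047119, -0.669589); Gamma_sss = 0.299039, Gamma_sst = -0.671838, Gamma_stt = 1.291652, Gamma_tss = 0.522316, Gamma_tst = -0.284952, Gamma_ttt = 0.586647; k3 = (-1.047119, -0.669589, 0.035109, -0.436138)
  k4: at (s, t) = (0.128106, -0.606534), (ds/dtau, dt/dtau) = (-1.043526, -0.713018); Gamma_sss = 0.345608, Gamma_sst = -0.745006, Gamma_stt = 1.227272, Gamma_tss = 0.614027, Gamma_tst = -0.359731, Gamma_ttt = 0.633341; k4 = (-1.043526, -0.713018, 0.108361, -0.455312)
  Y <- Y + (h/6)(k1 + 2k2 + 2k3 + k4): s = 0.1277, t = -0.6063, ds/dtau = -1.0433, dt/dtau = -0.7127
step 4:
  k1: at (s, t) = (0.127689, -0.606301), (ds/dtau, dt/dtau) = (-1.043279, -0.712739); Gamma_sss = 0.345392, Gamma_sst = -0.744806, Gamma_stt = 1.227308, Gamma_tss = 0.613638, Gamma_tst = -0.359414, Gamma_ttt = 0.632908; k1 = (-1.043279, -0.712739, 0.108250, -0.454908)
  k2: at (s, t) = (0.023361, -0.677574), (ds/dtau, dt/dtau) = (-1.032454, -0.758230); Gamma_sss = 0.394138, Gamma_sst = -0.812385, Gamma_stt = 1.151025, Gamma_tss = 0.715690, Gamma_tst = -0.440948, Gamma_ttt = 0.665638; k2 = (-1.032454, -0.758230, 0.190057, -0.455201)
  k3: at (s, t) = (0.024444, -0.682124), (ds/dtau, dt/dtau) = (-1.024274, -0.758259); Gamma_sss = 0.397985, Gamma_sst = -0.816163, Gamma_stt = 1.148207, Gamma_tss = 0.723338, Gamma_tst = -0.446976, Gamma_ttt = 0.670615; k3 = (-1.024274, -0.758259, 0.190060, -0.450155)
  k4: at (s, t) = (-0.077165, -0.757952), (ds/dtau, dt/dtau) = (-1.005267, -0.802770); Gamma_sss = 0.446615, Gamma_sst = -0.874091, Gamma_stt = 1.060098, Gamma_tss = 0.835798, Gamma_tst = -0.533218, Gamma_ttt = 0.686974; k4 = (-1.005267, -0.802770, 0.276279, -0.426726)
  Y <- Y + (h/6)(k1 + 2k2 + 2k3 + k4): s = -0.0777, t = -0.7579, ds/dtau = -1.0051, dt/dtau = -0.8025
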